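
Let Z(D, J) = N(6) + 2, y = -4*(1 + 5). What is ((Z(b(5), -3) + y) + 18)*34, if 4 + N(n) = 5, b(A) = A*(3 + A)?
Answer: -102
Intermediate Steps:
N(n) = 1 (N(n) = -4 + 5 = 1)
y = -24 (y = -4*6 = -24)
Z(D, J) = 3 (Z(D, J) = 1 + 2 = 3)
((Z(b(5), -3) + y) + 18)*34 = ((3 - 24) + 18)*34 = (-21 + 18)*34 = -3*34 = -102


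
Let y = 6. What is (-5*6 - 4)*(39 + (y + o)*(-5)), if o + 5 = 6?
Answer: -136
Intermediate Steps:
o = 1 (o = -5 + 6 = 1)
(-5*6 - 4)*(39 + (y + o)*(-5)) = (-5*6 - 4)*(39 + (6 + 1)*(-5)) = (-30 - 4)*(39 + 7*(-5)) = -34*(39 - 35) = -34*4 = -136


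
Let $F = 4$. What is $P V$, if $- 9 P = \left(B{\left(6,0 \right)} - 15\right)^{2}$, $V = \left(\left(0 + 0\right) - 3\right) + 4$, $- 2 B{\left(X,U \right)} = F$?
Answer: $- \frac{289}{9} \approx -32.111$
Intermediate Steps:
$B{\left(X,U \right)} = -2$ ($B{\left(X,U \right)} = \left(- \frac{1}{2}\right) 4 = -2$)
$V = 1$ ($V = \left(0 - 3\right) + 4 = -3 + 4 = 1$)
$P = - \frac{289}{9}$ ($P = - \frac{\left(-2 - 15\right)^{2}}{9} = - \frac{\left(-17\right)^{2}}{9} = \left(- \frac{1}{9}\right) 289 = - \frac{289}{9} \approx -32.111$)
$P V = \left(- \frac{289}{9}\right) 1 = - \frac{289}{9}$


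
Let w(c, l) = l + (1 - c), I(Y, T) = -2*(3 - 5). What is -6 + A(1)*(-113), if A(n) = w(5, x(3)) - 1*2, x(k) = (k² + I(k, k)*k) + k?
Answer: -2040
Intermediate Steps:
I(Y, T) = 4 (I(Y, T) = -2*(-2) = 4)
x(k) = k² + 5*k (x(k) = (k² + 4*k) + k = k² + 5*k)
w(c, l) = 1 + l - c
A(n) = 18 (A(n) = (1 + 3*(5 + 3) - 1*5) - 1*2 = (1 + 3*8 - 5) - 2 = (1 + 24 - 5) - 2 = 20 - 2 = 18)
-6 + A(1)*(-113) = -6 + 18*(-113) = -6 - 2034 = -2040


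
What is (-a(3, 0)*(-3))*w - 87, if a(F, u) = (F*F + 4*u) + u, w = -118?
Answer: -3273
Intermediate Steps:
a(F, u) = F² + 5*u (a(F, u) = (F² + 4*u) + u = F² + 5*u)
(-a(3, 0)*(-3))*w - 87 = (-(3² + 5*0)*(-3))*(-118) - 87 = (-(9 + 0)*(-3))*(-118) - 87 = (-1*9*(-3))*(-118) - 87 = -9*(-3)*(-118) - 87 = 27*(-118) - 87 = -3186 - 87 = -3273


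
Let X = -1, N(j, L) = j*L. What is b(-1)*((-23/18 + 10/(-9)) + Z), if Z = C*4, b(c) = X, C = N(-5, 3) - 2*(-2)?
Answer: 835/18 ≈ 46.389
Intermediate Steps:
N(j, L) = L*j
C = -11 (C = 3*(-5) - 2*(-2) = -15 + 4 = -11)
b(c) = -1
Z = -44 (Z = -11*4 = -44)
b(-1)*((-23/18 + 10/(-9)) + Z) = -((-23/18 + 10/(-9)) - 44) = -((-23*1/18 + 10*(-⅑)) - 44) = -((-23/18 - 10/9) - 44) = -(-43/18 - 44) = -1*(-835/18) = 835/18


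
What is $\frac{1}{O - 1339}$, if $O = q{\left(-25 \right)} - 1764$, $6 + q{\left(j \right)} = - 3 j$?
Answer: $- \frac{1}{3034} \approx -0.0003296$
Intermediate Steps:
$q{\left(j \right)} = -6 - 3 j$
$O = -1695$ ($O = \left(-6 - -75\right) - 1764 = \left(-6 + 75\right) - 1764 = 69 - 1764 = -1695$)
$\frac{1}{O - 1339} = \frac{1}{-1695 - 1339} = \frac{1}{-3034} = - \frac{1}{3034}$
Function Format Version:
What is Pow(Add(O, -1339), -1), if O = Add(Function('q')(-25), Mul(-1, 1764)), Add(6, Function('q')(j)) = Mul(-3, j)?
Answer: Rational(-1, 3034) ≈ -0.00032960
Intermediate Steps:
Function('q')(j) = Add(-6, Mul(-3, j))
O = -1695 (O = Add(Add(-6, Mul(-3, -25)), Mul(-1, 1764)) = Add(Add(-6, 75), -1764) = Add(69, -1764) = -1695)
Pow(Add(O, -1339), -1) = Pow(Add(-1695, -1339), -1) = Pow(-3034, -1) = Rational(-1, 3034)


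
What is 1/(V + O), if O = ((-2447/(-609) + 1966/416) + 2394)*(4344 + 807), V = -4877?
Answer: 42224/522380864899 ≈ 8.0830e-8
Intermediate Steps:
O = 522586791347/42224 (O = ((-2447*(-1/609) + 1966*(1/416)) + 2394)*5151 = ((2447/609 + 983/208) + 2394)*5151 = (1107623/126672 + 2394)*5151 = (304360391/126672)*5151 = 522586791347/42224 ≈ 1.2377e+7)
1/(V + O) = 1/(-4877 + 522586791347/42224) = 1/(522380864899/42224) = 42224/522380864899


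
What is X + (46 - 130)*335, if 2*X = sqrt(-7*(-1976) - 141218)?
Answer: -28140 + 3*I*sqrt(14154)/2 ≈ -28140.0 + 178.46*I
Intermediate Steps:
X = 3*I*sqrt(14154)/2 (X = sqrt(-7*(-1976) - 141218)/2 = sqrt(13832 - 141218)/2 = sqrt(-127386)/2 = (3*I*sqrt(14154))/2 = 3*I*sqrt(14154)/2 ≈ 178.46*I)
X + (46 - 130)*335 = 3*I*sqrt(14154)/2 + (46 - 130)*335 = 3*I*sqrt(14154)/2 - 84*335 = 3*I*sqrt(14154)/2 - 28140 = -28140 + 3*I*sqrt(14154)/2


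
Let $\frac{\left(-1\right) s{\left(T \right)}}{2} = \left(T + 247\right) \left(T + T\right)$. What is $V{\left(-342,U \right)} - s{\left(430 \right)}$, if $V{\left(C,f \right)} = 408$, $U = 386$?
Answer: $1164848$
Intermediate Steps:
$s{\left(T \right)} = - 4 T \left(247 + T\right)$ ($s{\left(T \right)} = - 2 \left(T + 247\right) \left(T + T\right) = - 2 \left(247 + T\right) 2 T = - 2 \cdot 2 T \left(247 + T\right) = - 4 T \left(247 + T\right)$)
$V{\left(-342,U \right)} - s{\left(430 \right)} = 408 - \left(-4\right) 430 \left(247 + 430\right) = 408 - \left(-4\right) 430 \cdot 677 = 408 - -1164440 = 408 + 1164440 = 1164848$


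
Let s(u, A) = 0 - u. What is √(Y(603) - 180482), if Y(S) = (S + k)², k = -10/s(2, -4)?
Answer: √189182 ≈ 434.95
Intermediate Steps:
s(u, A) = -u
k = 5 (k = -10/((-1*2)) = -10/(-2) = -10*(-½) = 5)
Y(S) = (5 + S)² (Y(S) = (S + 5)² = (5 + S)²)
√(Y(603) - 180482) = √((5 + 603)² - 180482) = √(608² - 180482) = √(369664 - 180482) = √189182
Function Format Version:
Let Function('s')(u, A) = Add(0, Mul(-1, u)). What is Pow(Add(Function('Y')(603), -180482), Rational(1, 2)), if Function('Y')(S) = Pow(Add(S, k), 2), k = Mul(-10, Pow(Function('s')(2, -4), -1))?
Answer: Pow(189182, Rational(1, 2)) ≈ 434.95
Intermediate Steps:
Function('s')(u, A) = Mul(-1, u)
k = 5 (k = Mul(-10, Pow(Mul(-1, 2), -1)) = Mul(-10, Pow(-2, -1)) = Mul(-10, Rational(-1, 2)) = 5)
Function('Y')(S) = Pow(Add(5, S), 2) (Function('Y')(S) = Pow(Add(S, 5), 2) = Pow(Add(5, S), 2))
Pow(Add(Function('Y')(603), -180482), Rational(1, 2)) = Pow(Add(Pow(Add(5, 603), 2), -180482), Rational(1, 2)) = Pow(Add(Pow(608, 2), -180482), Rational(1, 2)) = Pow(Add(369664, -180482), Rational(1, 2)) = Pow(189182, Rational(1, 2))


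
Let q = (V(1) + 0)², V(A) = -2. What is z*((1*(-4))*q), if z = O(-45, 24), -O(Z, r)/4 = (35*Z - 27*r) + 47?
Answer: -139264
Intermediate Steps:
O(Z, r) = -188 - 140*Z + 108*r (O(Z, r) = -4*((35*Z - 27*r) + 47) = -4*((-27*r + 35*Z) + 47) = -4*(47 - 27*r + 35*Z) = -188 - 140*Z + 108*r)
z = 8704 (z = -188 - 140*(-45) + 108*24 = -188 + 6300 + 2592 = 8704)
q = 4 (q = (-2 + 0)² = (-2)² = 4)
z*((1*(-4))*q) = 8704*((1*(-4))*4) = 8704*(-4*4) = 8704*(-16) = -139264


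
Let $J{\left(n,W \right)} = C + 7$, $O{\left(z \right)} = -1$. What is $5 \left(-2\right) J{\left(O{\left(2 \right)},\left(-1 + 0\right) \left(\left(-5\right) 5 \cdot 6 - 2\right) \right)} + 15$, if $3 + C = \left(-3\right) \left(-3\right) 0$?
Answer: $-25$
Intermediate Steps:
$C = -3$ ($C = -3 + \left(-3\right) \left(-3\right) 0 = -3 + 9 \cdot 0 = -3 + 0 = -3$)
$J{\left(n,W \right)} = 4$ ($J{\left(n,W \right)} = -3 + 7 = 4$)
$5 \left(-2\right) J{\left(O{\left(2 \right)},\left(-1 + 0\right) \left(\left(-5\right) 5 \cdot 6 - 2\right) \right)} + 15 = 5 \left(-2\right) 4 + 15 = \left(-10\right) 4 + 15 = -40 + 15 = -25$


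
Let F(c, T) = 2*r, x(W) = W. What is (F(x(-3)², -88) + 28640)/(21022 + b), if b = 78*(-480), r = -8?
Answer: -14312/8209 ≈ -1.7435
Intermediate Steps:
b = -37440
F(c, T) = -16 (F(c, T) = 2*(-8) = -16)
(F(x(-3)², -88) + 28640)/(21022 + b) = (-16 + 28640)/(21022 - 37440) = 28624/(-16418) = 28624*(-1/16418) = -14312/8209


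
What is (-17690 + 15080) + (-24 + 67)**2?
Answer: -761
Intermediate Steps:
(-17690 + 15080) + (-24 + 67)**2 = -2610 + 43**2 = -2610 + 1849 = -761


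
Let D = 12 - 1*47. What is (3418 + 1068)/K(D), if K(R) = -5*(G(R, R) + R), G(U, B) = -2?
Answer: 4486/185 ≈ 24.249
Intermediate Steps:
D = -35 (D = 12 - 47 = -35)
K(R) = 10 - 5*R (K(R) = -5*(-2 + R) = 10 - 5*R)
(3418 + 1068)/K(D) = (3418 + 1068)/(10 - 5*(-35)) = 4486/(10 + 175) = 4486/185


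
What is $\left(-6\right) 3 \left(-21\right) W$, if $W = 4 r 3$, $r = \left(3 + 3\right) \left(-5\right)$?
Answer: $-136080$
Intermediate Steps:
$r = -30$ ($r = 6 \left(-5\right) = -30$)
$W = -360$ ($W = 4 \left(-30\right) 3 = \left(-120\right) 3 = -360$)
$\left(-6\right) 3 \left(-21\right) W = \left(-6\right) 3 \left(-21\right) \left(-360\right) = \left(-18\right) \left(-21\right) \left(-360\right) = 378 \left(-360\right) = -136080$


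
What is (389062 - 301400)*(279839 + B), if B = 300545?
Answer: 50877622208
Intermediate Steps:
(389062 - 301400)*(279839 + B) = (389062 - 301400)*(279839 + 300545) = 87662*580384 = 50877622208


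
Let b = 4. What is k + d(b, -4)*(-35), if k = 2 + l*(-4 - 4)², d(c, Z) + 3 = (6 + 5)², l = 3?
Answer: -3936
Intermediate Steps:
d(c, Z) = 118 (d(c, Z) = -3 + (6 + 5)² = -3 + 11² = -3 + 121 = 118)
k = 194 (k = 2 + 3*(-4 - 4)² = 2 + 3*(-8)² = 2 + 3*64 = 2 + 192 = 194)
k + d(b, -4)*(-35) = 194 + 118*(-35) = 194 - 4130 = -3936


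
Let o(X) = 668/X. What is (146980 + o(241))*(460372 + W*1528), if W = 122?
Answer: 22911073012224/241 ≈ 9.5067e+10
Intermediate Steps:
(146980 + o(241))*(460372 + W*1528) = (146980 + 668/241)*(460372 + 122*1528) = (146980 + 668*(1/241))*(460372 + 186416) = (146980 + 668/241)*646788 = (35422848/241)*646788 = 22911073012224/241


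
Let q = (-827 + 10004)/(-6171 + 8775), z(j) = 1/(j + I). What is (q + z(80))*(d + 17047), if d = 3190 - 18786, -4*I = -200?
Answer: 41305617/8060 ≈ 5124.8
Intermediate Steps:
I = 50 (I = -¼*(-200) = 50)
z(j) = 1/(50 + j) (z(j) = 1/(j + 50) = 1/(50 + j))
d = -15596
q = 437/124 (q = 9177/2604 = 9177*(1/2604) = 437/124 ≈ 3.5242)
(q + z(80))*(d + 17047) = (437/124 + 1/(50 + 80))*(-15596 + 17047) = (437/124 + 1/130)*1451 = (28467/8060)*1451 = 41305617/8060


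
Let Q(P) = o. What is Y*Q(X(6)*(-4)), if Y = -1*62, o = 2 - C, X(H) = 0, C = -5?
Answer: -434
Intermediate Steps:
o = 7 (o = 2 - 1*(-5) = 2 + 5 = 7)
Y = -62
Q(P) = 7
Y*Q(X(6)*(-4)) = -62*7 = -434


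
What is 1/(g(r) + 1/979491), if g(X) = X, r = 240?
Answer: 979491/235077841 ≈ 0.0041667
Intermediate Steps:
1/(g(r) + 1/979491) = 1/(240 + 1/979491) = 1/(235077841/979491) = 979491/235077841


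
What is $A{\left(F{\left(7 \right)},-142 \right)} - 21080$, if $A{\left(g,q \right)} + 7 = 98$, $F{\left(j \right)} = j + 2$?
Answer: $-20989$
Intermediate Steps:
$F{\left(j \right)} = 2 + j$
$A{\left(g,q \right)} = 91$ ($A{\left(g,q \right)} = -7 + 98 = 91$)
$A{\left(F{\left(7 \right)},-142 \right)} - 21080 = 91 - 21080 = -20989$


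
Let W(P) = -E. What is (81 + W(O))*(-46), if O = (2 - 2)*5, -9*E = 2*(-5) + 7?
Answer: -11132/3 ≈ -3710.7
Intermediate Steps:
E = ⅓ (E = -(2*(-5) + 7)/9 = -(-10 + 7)/9 = -⅑*(-3) = ⅓ ≈ 0.33333)
O = 0 (O = 0*5 = 0)
W(P) = -⅓ (W(P) = -1*⅓ = -⅓)
(81 + W(O))*(-46) = (81 - ⅓)*(-46) = (242/3)*(-46) = -11132/3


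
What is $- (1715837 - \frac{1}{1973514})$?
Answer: $- \frac{3386228341217}{1973514} \approx -1.7158 \cdot 10^{6}$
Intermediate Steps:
$- (1715837 - \frac{1}{1973514}) = \left(-1\right) \frac{3386228341217}{1973514} = - \frac{3386228341217}{1973514}$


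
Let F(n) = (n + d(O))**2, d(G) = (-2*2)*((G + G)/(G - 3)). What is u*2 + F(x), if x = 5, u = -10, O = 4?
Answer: 709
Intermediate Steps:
d(G) = -8*G/(-3 + G) (d(G) = -4*2*G/(-3 + G) = -8*G/(-3 + G))
F(n) = (-32 + n)**2 (F(n) = (n - 8*4/(-3 + 4))**2 = (n - 8*4/1)**2 = (n - 8*4*1)**2 = (n - 32)**2 = (-32 + n)**2)
u*2 + F(x) = -10*2 + (-32 + 5)**2 = -20 + (-27)**2 = -20 + 729 = 709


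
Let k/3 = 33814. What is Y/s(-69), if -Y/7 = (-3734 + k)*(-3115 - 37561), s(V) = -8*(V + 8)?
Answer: 3477574282/61 ≈ 5.7009e+7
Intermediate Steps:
k = 101442 (k = 3*33814 = 101442)
s(V) = -64 - 8*V (s(V) = -8*(8 + V) = -64 - 8*V)
Y = 27820594256 (Y = -7*(-3734 + 101442)*(-3115 - 37561) = -683956*(-40676) = -7*(-3974370608) = 27820594256)
Y/s(-69) = 27820594256/(-64 - 8*(-69)) = 27820594256/(-64 + 552) = 27820594256/488 = 27820594256*(1/488) = 3477574282/61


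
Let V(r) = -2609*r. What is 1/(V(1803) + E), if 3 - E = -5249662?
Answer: 1/545638 ≈ 1.8327e-6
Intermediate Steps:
E = 5249665 (E = 3 - 1*(-5249662) = 3 + 5249662 = 5249665)
1/(V(1803) + E) = 1/(-2609*1803 + 5249665) = 1/(-4704027 + 5249665) = 1/545638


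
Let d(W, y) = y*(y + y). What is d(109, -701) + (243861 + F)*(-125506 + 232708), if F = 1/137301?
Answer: 1196503602194042/45767 ≈ 2.6143e+10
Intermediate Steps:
F = 1/137301 ≈ 7.2833e-6
d(W, y) = 2*y**2 (d(W, y) = y*(2*y) = 2*y**2)
d(109, -701) + (243861 + F)*(-125506 + 232708) = 2*(-701)**2 + (243861 + 1/137301)*(-125506 + 232708) = 2*491401 + (33482359162/137301)*107202 = 982802 + 1196458622294908/45767 = 1196503602194042/45767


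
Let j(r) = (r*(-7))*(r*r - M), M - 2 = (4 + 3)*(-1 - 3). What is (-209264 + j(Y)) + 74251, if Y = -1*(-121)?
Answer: -12557962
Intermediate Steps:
Y = 121
M = -26 (M = 2 + (4 + 3)*(-1 - 3) = 2 + 7*(-4) = 2 - 28 = -26)
j(r) = -7*r*(26 + r²) (j(r) = (r*(-7))*(r*r - 1*(-26)) = (-7*r)*(r² + 26) = (-7*r)*(26 + r²) = -7*r*(26 + r²))
(-209264 + j(Y)) + 74251 = (-209264 - 7*121*(26 + 121²)) + 74251 = (-209264 - 7*121*(26 + 14641)) + 74251 = (-209264 - 7*121*14667) + 74251 = (-209264 - 12422949) + 74251 = -12632213 + 74251 = -12557962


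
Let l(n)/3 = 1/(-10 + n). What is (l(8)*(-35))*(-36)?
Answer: -1890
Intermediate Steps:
l(n) = 3/(-10 + n)
(l(8)*(-35))*(-36) = ((3/(-10 + 8))*(-35))*(-36) = ((3/(-2))*(-35))*(-36) = ((3*(-½))*(-35))*(-36) = -3/2*(-35)*(-36) = (105/2)*(-36) = -1890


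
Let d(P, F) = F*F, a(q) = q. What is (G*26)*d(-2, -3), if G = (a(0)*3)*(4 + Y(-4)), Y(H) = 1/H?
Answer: 0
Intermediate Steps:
G = 0 (G = (0*3)*(4 + 1/(-4)) = 0*(4 - ¼) = 0*(15/4) = 0)
d(P, F) = F²
(G*26)*d(-2, -3) = (0*26)*(-3)² = 0*9 = 0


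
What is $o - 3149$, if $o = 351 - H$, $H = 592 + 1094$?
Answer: $-4484$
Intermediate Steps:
$H = 1686$
$o = -1335$ ($o = 351 - 1686 = -1335$)
$o - 3149 = -1335 - 3149 = -4484$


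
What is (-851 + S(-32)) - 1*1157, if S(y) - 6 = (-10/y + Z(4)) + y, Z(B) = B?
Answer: -32475/16 ≈ -2029.7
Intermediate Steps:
S(y) = 10 + y - 10/y (S(y) = 6 + ((-10/y + 4) + y) = 6 + ((4 - 10/y) + y) = 6 + (4 + y - 10/y) = 10 + y - 10/y)
(-851 + S(-32)) - 1*1157 = (-851 + (10 - 32 - 10/(-32))) - 1*1157 = (-851 + (10 - 32 - 10*(-1/32))) - 1157 = (-851 + (10 - 32 + 5/16)) - 1157 = (-851 - 347/16) - 1157 = -13963/16 - 1157 = -32475/16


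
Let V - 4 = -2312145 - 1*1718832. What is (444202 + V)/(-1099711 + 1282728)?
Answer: -3586771/183017 ≈ -19.598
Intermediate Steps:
V = -4030973 (V = 4 + (-2312145 - 1*1718832) = 4 + (-2312145 - 1718832) = 4 - 4030977 = -4030973)
(444202 + V)/(-1099711 + 1282728) = (444202 - 4030973)/(-1099711 + 1282728) = -3586771/183017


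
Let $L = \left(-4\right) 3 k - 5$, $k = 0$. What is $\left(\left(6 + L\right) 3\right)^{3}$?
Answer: $27$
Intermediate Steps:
$L = -5$ ($L = \left(-4\right) 3 \cdot 0 - 5 = \left(-12\right) 0 - 5 = 0 - 5 = -5$)
$\left(\left(6 + L\right) 3\right)^{3} = \left(\left(6 - 5\right) 3\right)^{3} = \left(1 \cdot 3\right)^{3} = 3^{3} = 27$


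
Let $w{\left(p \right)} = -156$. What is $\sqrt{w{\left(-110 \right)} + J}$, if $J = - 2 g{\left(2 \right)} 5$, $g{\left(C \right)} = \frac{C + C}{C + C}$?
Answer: $i \sqrt{166} \approx 12.884 i$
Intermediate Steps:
$g{\left(C \right)} = 1$ ($g{\left(C \right)} = \frac{2 C}{2 C} = 2 C \frac{1}{2 C} = 1$)
$J = -10$ ($J = \left(-2\right) 1 \cdot 5 = \left(-2\right) 5 = -10$)
$\sqrt{w{\left(-110 \right)} + J} = \sqrt{-156 - 10} = \sqrt{-166} = i \sqrt{166}$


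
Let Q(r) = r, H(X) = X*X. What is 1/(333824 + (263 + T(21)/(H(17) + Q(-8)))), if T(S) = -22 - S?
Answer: 281/93878404 ≈ 2.9932e-6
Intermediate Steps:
H(X) = X**2
1/(333824 + (263 + T(21)/(H(17) + Q(-8)))) = 1/(333824 + (263 + (-22 - 1*21)/(17**2 - 8))) = 1/(333824 + (263 + (-22 - 21)/(289 - 8))) = 1/(333824 + (263 - 43/281)) = 1/(333824 + 73860/281) = 1/(93878404/281) = 281/93878404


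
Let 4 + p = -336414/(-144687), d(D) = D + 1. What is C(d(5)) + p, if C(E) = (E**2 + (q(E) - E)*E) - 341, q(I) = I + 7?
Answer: -12765005/48229 ≈ -264.67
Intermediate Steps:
d(D) = 1 + D
q(I) = 7 + I
C(E) = -341 + E**2 + 7*E (C(E) = (E**2 + ((7 + E) - E)*E) - 341 = (E**2 + 7*E) - 341 = -341 + E**2 + 7*E)
p = -80778/48229 (p = -4 - 336414/(-144687) = -4 - 336414*(-1/144687) = -4 + 112138/48229 = -80778/48229 ≈ -1.6749)
C(d(5)) + p = (-341 + (1 + 5)*(7 + (1 + 5))) - 80778/48229 = (-341 + 6*(7 + 6)) - 80778/48229 = (-341 + 6*13) - 80778/48229 = (-341 + 78) - 80778/48229 = -263 - 80778/48229 = -12765005/48229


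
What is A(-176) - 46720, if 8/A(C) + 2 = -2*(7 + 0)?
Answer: -93441/2 ≈ -46721.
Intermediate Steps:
A(C) = -½ (A(C) = 8/(-2 - 2*(7 + 0)) = 8/(-2 - 2*7) = 8/(-2 - 14) = 8/(-16) = 8*(-1/16) = -½)
A(-176) - 46720 = -½ - 46720 = -93441/2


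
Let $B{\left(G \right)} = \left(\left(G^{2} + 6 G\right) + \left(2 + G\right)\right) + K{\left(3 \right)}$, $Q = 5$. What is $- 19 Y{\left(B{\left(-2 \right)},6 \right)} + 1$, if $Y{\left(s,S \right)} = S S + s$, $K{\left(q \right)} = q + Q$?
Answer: $-683$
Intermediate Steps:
$K{\left(q \right)} = 5 + q$ ($K{\left(q \right)} = q + 5 = 5 + q$)
$B{\left(G \right)} = 10 + G^{2} + 7 G$ ($B{\left(G \right)} = \left(\left(G^{2} + 6 G\right) + \left(2 + G\right)\right) + \left(5 + 3\right) = \left(2 + G^{2} + 7 G\right) + 8 = 10 + G^{2} + 7 G$)
$Y{\left(s,S \right)} = s + S^{2}$ ($Y{\left(s,S \right)} = S^{2} + s = s + S^{2}$)
$- 19 Y{\left(B{\left(-2 \right)},6 \right)} + 1 = - 19 \left(\left(10 + \left(-2\right)^{2} + 7 \left(-2\right)\right) + 6^{2}\right) + 1 = - 19 \left(\left(10 + 4 - 14\right) + 36\right) + 1 = - 19 \left(0 + 36\right) + 1 = \left(-19\right) 36 + 1 = -684 + 1 = -683$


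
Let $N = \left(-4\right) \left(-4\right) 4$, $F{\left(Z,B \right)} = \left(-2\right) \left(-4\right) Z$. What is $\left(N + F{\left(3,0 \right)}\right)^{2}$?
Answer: $7744$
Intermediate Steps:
$F{\left(Z,B \right)} = 8 Z$
$N = 64$ ($N = 16 \cdot 4 = 64$)
$\left(N + F{\left(3,0 \right)}\right)^{2} = \left(64 + 8 \cdot 3\right)^{2} = \left(64 + 24\right)^{2} = 88^{2} = 7744$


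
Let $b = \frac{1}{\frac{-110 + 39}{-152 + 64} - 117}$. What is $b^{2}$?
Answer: $\frac{7744}{104550625} \approx 7.4069 \cdot 10^{-5}$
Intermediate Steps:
$b = - \frac{88}{10225}$ ($b = \frac{1}{- \frac{71}{-88} - 117} = \frac{1}{\left(-71\right) \left(- \frac{1}{88}\right) - 117} = \frac{1}{\frac{71}{88} - 117} = \frac{1}{- \frac{10225}{88}} = - \frac{88}{10225} \approx -0.0086064$)
$b^{2} = \left(- \frac{88}{10225}\right)^{2} = \frac{7744}{104550625}$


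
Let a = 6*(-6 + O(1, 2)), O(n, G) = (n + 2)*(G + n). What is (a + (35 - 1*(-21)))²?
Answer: 5476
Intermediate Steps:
O(n, G) = (2 + n)*(G + n)
a = 18 (a = 6*(-6 + (1² + 2*2 + 2*1 + 2*1)) = 6*(-6 + (1 + 4 + 2 + 2)) = 6*(-6 + 9) = 6*3 = 18)
(a + (35 - 1*(-21)))² = (18 + (35 - 1*(-21)))² = (18 + (35 + 21))² = (18 + 56)² = 74² = 5476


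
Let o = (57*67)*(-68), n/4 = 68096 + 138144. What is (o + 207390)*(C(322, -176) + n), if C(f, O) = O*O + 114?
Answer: -44773127100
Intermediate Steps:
n = 824960 (n = 4*(68096 + 138144) = 4*206240 = 824960)
C(f, O) = 114 + O**2 (C(f, O) = O**2 + 114 = 114 + O**2)
o = -259692 (o = 3819*(-68) = -259692)
(o + 207390)*(C(322, -176) + n) = (-259692 + 207390)*((114 + (-176)**2) + 824960) = -52302*((114 + 30976) + 824960) = -52302*(31090 + 824960) = -52302*856050 = -44773127100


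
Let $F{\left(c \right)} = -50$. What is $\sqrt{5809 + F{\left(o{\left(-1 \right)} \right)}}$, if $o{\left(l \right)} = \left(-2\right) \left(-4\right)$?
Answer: $\sqrt{5759} \approx 75.888$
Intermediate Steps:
$o{\left(l \right)} = 8$
$\sqrt{5809 + F{\left(o{\left(-1 \right)} \right)}} = \sqrt{5809 - 50} = \sqrt{5759}$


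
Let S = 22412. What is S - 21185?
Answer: 1227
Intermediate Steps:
S - 21185 = 22412 - 21185 = 1227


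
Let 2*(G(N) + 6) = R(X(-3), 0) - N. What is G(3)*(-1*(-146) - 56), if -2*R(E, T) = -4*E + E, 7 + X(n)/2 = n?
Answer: -2025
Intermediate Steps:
X(n) = -14 + 2*n
R(E, T) = 3*E/2 (R(E, T) = -(-4*E + E)/2 = -(-3)*E/2 = 3*E/2)
G(N) = -21 - N/2 (G(N) = -6 + (3*(-14 + 2*(-3))/2 - N)/2 = -6 + (3*(-14 - 6)/2 - N)/2 = -6 + ((3/2)*(-20) - N)/2 = -6 + (-30 - N)/2 = -6 + (-15 - N/2) = -21 - N/2)
G(3)*(-1*(-146) - 56) = (-21 - ½*3)*(-1*(-146) - 56) = (-21 - 3/2)*(146 - 56) = -45/2*90 = -2025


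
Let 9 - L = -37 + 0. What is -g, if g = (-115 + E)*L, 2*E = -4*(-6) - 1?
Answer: 4761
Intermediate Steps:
L = 46 (L = 9 - (-37 + 0) = 9 - 1*(-37) = 9 + 37 = 46)
E = 23/2 (E = (-4*(-6) - 1)/2 = (24 - 1)/2 = (½)*23 = 23/2 ≈ 11.500)
g = -4761 (g = (-115 + 23/2)*46 = -207/2*46 = -4761)
-g = -1*(-4761) = 4761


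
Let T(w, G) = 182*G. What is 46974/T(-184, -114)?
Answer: -7829/3458 ≈ -2.2640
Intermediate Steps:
46974/T(-184, -114) = 46974/((182*(-114))) = 46974/(-20748) = 46974*(-1/20748) = -7829/3458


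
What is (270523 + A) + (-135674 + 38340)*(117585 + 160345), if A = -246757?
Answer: -27052014854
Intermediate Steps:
(270523 + A) + (-135674 + 38340)*(117585 + 160345) = (270523 - 246757) + (-135674 + 38340)*(117585 + 160345) = 23766 - 97334*277930 = 23766 - 27052038620 = -27052014854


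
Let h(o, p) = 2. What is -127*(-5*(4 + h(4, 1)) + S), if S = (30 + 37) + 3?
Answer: -5080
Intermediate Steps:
S = 70 (S = 67 + 3 = 70)
-127*(-5*(4 + h(4, 1)) + S) = -127*(-5*(4 + 2) + 70) = -127*(-5*6 + 70) = -127*(-30 + 70) = -127*40 = -5080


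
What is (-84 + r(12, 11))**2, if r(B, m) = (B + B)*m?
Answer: 32400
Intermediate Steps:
r(B, m) = 2*B*m (r(B, m) = (2*B)*m = 2*B*m)
(-84 + r(12, 11))**2 = (-84 + 2*12*11)**2 = (-84 + 264)**2 = 180**2 = 32400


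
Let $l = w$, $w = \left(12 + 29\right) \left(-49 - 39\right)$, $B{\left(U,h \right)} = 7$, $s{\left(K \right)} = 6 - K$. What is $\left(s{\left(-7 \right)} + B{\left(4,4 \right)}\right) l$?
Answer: $-72160$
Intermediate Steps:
$w = -3608$ ($w = 41 \left(-88\right) = -3608$)
$l = -3608$
$\left(s{\left(-7 \right)} + B{\left(4,4 \right)}\right) l = \left(\left(6 - -7\right) + 7\right) \left(-3608\right) = \left(\left(6 + 7\right) + 7\right) \left(-3608\right) = \left(13 + 7\right) \left(-3608\right) = 20 \left(-3608\right) = -72160$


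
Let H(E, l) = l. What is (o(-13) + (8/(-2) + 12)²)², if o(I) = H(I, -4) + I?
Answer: 2209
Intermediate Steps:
o(I) = -4 + I
(o(-13) + (8/(-2) + 12)²)² = ((-4 - 13) + (8/(-2) + 12)²)² = (-17 + (8*(-½) + 12)²)² = (-17 + (-4 + 12)²)² = (-17 + 8²)² = (-17 + 64)² = 47² = 2209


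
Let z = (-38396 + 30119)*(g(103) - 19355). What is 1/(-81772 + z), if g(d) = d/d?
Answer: 1/160111286 ≈ 6.2457e-9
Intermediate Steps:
g(d) = 1
z = 160193058 (z = (-38396 + 30119)*(1 - 19355) = -8277*(-19354) = 160193058)
1/(-81772 + z) = 1/(-81772 + 160193058) = 1/160111286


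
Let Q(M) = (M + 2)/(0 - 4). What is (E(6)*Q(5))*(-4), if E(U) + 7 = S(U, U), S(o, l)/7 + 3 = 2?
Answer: -98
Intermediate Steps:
S(o, l) = -7 (S(o, l) = -21 + 7*2 = -21 + 14 = -7)
E(U) = -14 (E(U) = -7 - 7 = -14)
Q(M) = -½ - M/4 (Q(M) = (2 + M)/(-4) = (2 + M)*(-¼) = -½ - M/4)
(E(6)*Q(5))*(-4) = -14*(-½ - ¼*5)*(-4) = -14*(-½ - 5/4)*(-4) = -14*(-7/4)*(-4) = (49/2)*(-4) = -98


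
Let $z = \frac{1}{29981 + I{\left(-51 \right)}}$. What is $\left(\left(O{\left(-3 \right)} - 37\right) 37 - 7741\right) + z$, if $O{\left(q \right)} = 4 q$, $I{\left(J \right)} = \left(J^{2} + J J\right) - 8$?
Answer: $- \frac{336061949}{35175} \approx -9554.0$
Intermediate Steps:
$I{\left(J \right)} = -8 + 2 J^{2}$ ($I{\left(J \right)} = \left(J^{2} + J^{2}\right) - 8 = 2 J^{2} - 8 = -8 + 2 J^{2}$)
$z = \frac{1}{35175}$ ($z = \frac{1}{29981 - \left(8 - 2 \left(-51\right)^{2}\right)} = \frac{1}{29981 + \left(-8 + 2 \cdot 2601\right)} = \frac{1}{29981 + \left(-8 + 5202\right)} = \frac{1}{29981 + 5194} = \frac{1}{35175} \approx 2.8429 \cdot 10^{-5}$)
$\left(\left(O{\left(-3 \right)} - 37\right) 37 - 7741\right) + z = \left(\left(4 \left(-3\right) - 37\right) 37 - 7741\right) + \frac{1}{35175} = \left(\left(-12 - 37\right) 37 - 7741\right) + \frac{1}{35175} = \left(\left(-49\right) 37 - 7741\right) + \frac{1}{35175} = \left(-1813 - 7741\right) + \frac{1}{35175} = -9554 + \frac{1}{35175} = - \frac{336061949}{35175}$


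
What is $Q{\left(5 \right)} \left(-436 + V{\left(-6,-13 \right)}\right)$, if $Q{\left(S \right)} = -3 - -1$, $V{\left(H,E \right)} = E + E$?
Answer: $924$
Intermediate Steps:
$V{\left(H,E \right)} = 2 E$
$Q{\left(S \right)} = -2$ ($Q{\left(S \right)} = -3 + 1 = -2$)
$Q{\left(5 \right)} \left(-436 + V{\left(-6,-13 \right)}\right) = - 2 \left(-436 + 2 \left(-13\right)\right) = - 2 \left(-436 - 26\right) = \left(-2\right) \left(-462\right) = 924$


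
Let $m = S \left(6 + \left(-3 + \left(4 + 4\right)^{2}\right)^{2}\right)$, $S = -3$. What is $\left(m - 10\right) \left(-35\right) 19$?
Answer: $7442015$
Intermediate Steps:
$m = -11181$ ($m = - 3 \left(6 + \left(-3 + \left(4 + 4\right)^{2}\right)^{2}\right) = - 3 \left(6 + \left(-3 + 8^{2}\right)^{2}\right) = - 3 \left(6 + \left(-3 + 64\right)^{2}\right) = - 3 \left(6 + 61^{2}\right) = - 3 \left(6 + 3721\right) = \left(-3\right) 3727 = -11181$)
$\left(m - 10\right) \left(-35\right) 19 = \left(-11181 - 10\right) \left(-35\right) 19 = \left(-11191\right) \left(-35\right) 19 = 391685 \cdot 19 = 7442015$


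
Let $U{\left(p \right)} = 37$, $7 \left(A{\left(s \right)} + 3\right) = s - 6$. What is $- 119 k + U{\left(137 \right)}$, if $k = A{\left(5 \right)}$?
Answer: $411$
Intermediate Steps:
$A{\left(s \right)} = - \frac{27}{7} + \frac{s}{7}$ ($A{\left(s \right)} = -3 + \frac{s - 6}{7} = -3 + \frac{-6 + s}{7} = -3 + \left(- \frac{6}{7} + \frac{s}{7}\right) = - \frac{27}{7} + \frac{s}{7}$)
$k = - \frac{22}{7}$ ($k = - \frac{27}{7} + \frac{1}{7} \cdot 5 = - \frac{27}{7} + \frac{5}{7} = - \frac{22}{7} \approx -3.1429$)
$- 119 k + U{\left(137 \right)} = \left(-119\right) \left(- \frac{22}{7}\right) + 37 = 374 + 37 = 411$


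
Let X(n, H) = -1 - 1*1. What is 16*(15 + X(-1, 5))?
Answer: 208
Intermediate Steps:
X(n, H) = -2 (X(n, H) = -1 - 1 = -2)
16*(15 + X(-1, 5)) = 16*(15 - 2) = 16*13 = 208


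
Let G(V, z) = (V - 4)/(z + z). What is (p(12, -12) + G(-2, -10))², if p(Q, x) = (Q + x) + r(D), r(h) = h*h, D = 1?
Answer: 169/100 ≈ 1.6900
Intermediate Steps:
r(h) = h²
G(V, z) = (-4 + V)/(2*z) (G(V, z) = (-4 + V)/((2*z)) = (-4 + V)*(1/(2*z)) = (-4 + V)/(2*z))
p(Q, x) = 1 + Q + x (p(Q, x) = (Q + x) + 1² = (Q + x) + 1 = 1 + Q + x)
(p(12, -12) + G(-2, -10))² = ((1 + 12 - 12) + (½)*(-4 - 2)/(-10))² = (1 + (½)*(-⅒)*(-6))² = (1 + 3/10)² = (13/10)² = 169/100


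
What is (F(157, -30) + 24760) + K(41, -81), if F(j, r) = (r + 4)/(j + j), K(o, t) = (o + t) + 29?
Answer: 3885580/157 ≈ 24749.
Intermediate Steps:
K(o, t) = 29 + o + t
F(j, r) = (4 + r)/(2*j) (F(j, r) = (4 + r)/((2*j)) = (4 + r)*(1/(2*j)) = (4 + r)/(2*j))
(F(157, -30) + 24760) + K(41, -81) = ((1/2)*(4 - 30)/157 + 24760) + (29 + 41 - 81) = ((1/2)*(1/157)*(-26) + 24760) - 11 = (-13/157 + 24760) - 11 = 3887307/157 - 11 = 3885580/157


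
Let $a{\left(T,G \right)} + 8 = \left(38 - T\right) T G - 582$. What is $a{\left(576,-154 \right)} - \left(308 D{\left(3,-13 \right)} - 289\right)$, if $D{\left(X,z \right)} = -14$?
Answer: $47726763$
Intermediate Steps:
$a{\left(T,G \right)} = -590 + G T \left(38 - T\right)$ ($a{\left(T,G \right)} = -8 + \left(\left(38 - T\right) T G - 582\right) = -8 + \left(T \left(38 - T\right) G - 582\right) = -8 + \left(G T \left(38 - T\right) - 582\right) = -8 + \left(-582 + G T \left(38 - T\right)\right) = -590 + G T \left(38 - T\right)$)
$a{\left(576,-154 \right)} - \left(308 D{\left(3,-13 \right)} - 289\right) = \left(-590 - - 154 \cdot 576^{2} + 38 \left(-154\right) 576\right) - \left(308 \left(-14\right) - 289\right) = \left(-590 - \left(-154\right) 331776 - 3370752\right) - \left(-4312 - 289\right) = \left(-590 + 51093504 - 3370752\right) - -4601 = 47722162 + 4601 = 47726763$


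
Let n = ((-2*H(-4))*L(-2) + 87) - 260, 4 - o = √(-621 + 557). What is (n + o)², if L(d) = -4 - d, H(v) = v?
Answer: 34161 + 2960*I ≈ 34161.0 + 2960.0*I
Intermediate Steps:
o = 4 - 8*I (o = 4 - √(-621 + 557) = 4 - √(-64) = 4 - 8*I ≈ 4.0 - 8.0*I)
n = -189 (n = ((-2*(-4))*(-4 - 1*(-2)) + 87) - 260 = (8*(-4 + 2) + 87) - 260 = (8*(-2) + 87) - 260 = (-16 + 87) - 260 = 71 - 260 = -189)
(n + o)² = (-189 + (4 - 8*I))² = (-185 - 8*I)²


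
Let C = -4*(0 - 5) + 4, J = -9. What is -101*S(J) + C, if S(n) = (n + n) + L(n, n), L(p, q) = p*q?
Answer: -6339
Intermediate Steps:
C = 24 (C = -4*(-5) + 4 = 20 + 4 = 24)
S(n) = n² + 2*n (S(n) = (n + n) + n*n = 2*n + n² = n² + 2*n)
-101*S(J) + C = -(-909)*(2 - 9) + 24 = -(-909)*(-7) + 24 = -101*63 + 24 = -6363 + 24 = -6339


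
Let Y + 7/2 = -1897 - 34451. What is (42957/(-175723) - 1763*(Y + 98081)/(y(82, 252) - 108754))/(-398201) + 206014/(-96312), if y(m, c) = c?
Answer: -97871544031793232992/45701359322113661847 ≈ -2.1415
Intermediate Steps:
Y = -72703/2 (Y = -7/2 + (-1897 - 34451) = -7/2 - 36348 = -72703/2 ≈ -36352.)
(42957/(-175723) - 1763*(Y + 98081)/(y(82, 252) - 108754))/(-398201) + 206014/(-96312) = (42957/(-175723) - 1763*(-72703/2 + 98081)/(252 - 108754))/(-398201) + 206014/(-96312) = (42957*(-1/175723) - 1763/((-108502/123459/2)))*(-1/398201) + 206014*(-1/96312) = (-42957/175723 - 1763/((-108502*2/123459)))*(-1/398201) - 103007/48156 = (-42957/175723 - 1763/(-217004/123459))*(-1/398201) - 103007/48156 = (-42957/175723 - 1763*(-123459/217004))*(-1/398201) - 103007/48156 = (-42957/175723 + 217658217/217004)*(-1/398201) - 103007/48156 = (38238233025063/38132593892)*(-1/398201) - 103007/48156 = -38238233025063/15184437020388292 - 103007/48156 = -97871544031793232992/45701359322113661847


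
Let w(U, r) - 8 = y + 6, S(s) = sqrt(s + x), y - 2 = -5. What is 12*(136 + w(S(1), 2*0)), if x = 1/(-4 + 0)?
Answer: 1764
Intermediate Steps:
y = -3 (y = 2 - 5 = -3)
x = -1/4 (x = 1/(-4) = -1/4 ≈ -0.25000)
S(s) = sqrt(-1/4 + s) (S(s) = sqrt(s - 1/4) = sqrt(-1/4 + s))
w(U, r) = 11 (w(U, r) = 8 + (-3 + 6) = 8 + 3 = 11)
12*(136 + w(S(1), 2*0)) = 12*(136 + 11) = 12*147 = 1764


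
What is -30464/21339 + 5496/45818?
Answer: -639260204/488855151 ≈ -1.3077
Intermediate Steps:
-30464/21339 + 5496/45818 = -30464*1/21339 + 5496*(1/45818) = -30464/21339 + 2748/22909 = -639260204/488855151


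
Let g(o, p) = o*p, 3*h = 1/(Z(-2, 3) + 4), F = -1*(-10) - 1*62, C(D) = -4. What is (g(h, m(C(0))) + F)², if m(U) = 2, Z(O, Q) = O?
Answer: 24025/9 ≈ 2669.4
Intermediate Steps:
F = -52 (F = 10 - 62 = -52)
h = ⅙ (h = 1/(3*(-2 + 4)) = (⅓)/2 = (⅓)*(½) = ⅙ ≈ 0.16667)
(g(h, m(C(0))) + F)² = ((⅙)*2 - 52)² = (⅓ - 52)² = (-155/3)² = 24025/9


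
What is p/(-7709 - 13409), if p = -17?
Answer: 17/21118 ≈ 0.00080500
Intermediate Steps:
p/(-7709 - 13409) = -17/(-7709 - 13409) = -17/(-21118) = -17*(-1/21118) = 17/21118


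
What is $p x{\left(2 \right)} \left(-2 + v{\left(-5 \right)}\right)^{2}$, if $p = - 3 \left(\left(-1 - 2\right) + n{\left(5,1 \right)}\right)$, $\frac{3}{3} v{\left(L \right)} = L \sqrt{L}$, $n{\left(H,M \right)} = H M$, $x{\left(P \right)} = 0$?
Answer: $0$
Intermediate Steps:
$v{\left(L \right)} = L^{\frac{3}{2}}$ ($v{\left(L \right)} = L \sqrt{L} = L^{\frac{3}{2}}$)
$p = -6$ ($p = - 3 \left(\left(-1 - 2\right) + 5 \cdot 1\right) = - 3 \left(\left(-1 - 2\right) + 5\right) = - 3 \left(-3 + 5\right) = \left(-3\right) 2 = -6$)
$p x{\left(2 \right)} \left(-2 + v{\left(-5 \right)}\right)^{2} = \left(-6\right) 0 \left(-2 + \left(-5\right)^{\frac{3}{2}}\right)^{2} = 0 \left(-2 - 5 i \sqrt{5}\right)^{2} = 0$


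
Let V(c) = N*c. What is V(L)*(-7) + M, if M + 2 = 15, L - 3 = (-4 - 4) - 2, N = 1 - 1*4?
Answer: -134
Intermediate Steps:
N = -3 (N = 1 - 4 = -3)
L = -7 (L = 3 + ((-4 - 4) - 2) = 3 + (-8 - 2) = 3 - 10 = -7)
V(c) = -3*c
M = 13 (M = -2 + 15 = 13)
V(L)*(-7) + M = -3*(-7)*(-7) + 13 = 21*(-7) + 13 = -147 + 13 = -134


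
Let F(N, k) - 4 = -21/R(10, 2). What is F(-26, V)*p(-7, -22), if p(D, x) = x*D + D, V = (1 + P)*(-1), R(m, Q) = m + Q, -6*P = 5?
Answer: 1323/4 ≈ 330.75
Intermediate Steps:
P = -⅚ (P = -⅙*5 = -⅚ ≈ -0.83333)
R(m, Q) = Q + m
V = -⅙ (V = (1 - ⅚)*(-1) = (⅙)*(-1) = -⅙ ≈ -0.16667)
F(N, k) = 9/4 (F(N, k) = 4 - 21/(2 + 10) = 4 - 21/12 = 4 - 21*1/12 = 4 - 7/4 = 9/4)
p(D, x) = D + D*x (p(D, x) = D*x + D = D + D*x)
F(-26, V)*p(-7, -22) = 9*(-7*(1 - 22))/4 = 9*(-7*(-21))/4 = (9/4)*147 = 1323/4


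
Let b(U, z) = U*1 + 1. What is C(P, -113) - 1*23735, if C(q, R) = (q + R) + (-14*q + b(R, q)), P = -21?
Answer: -23687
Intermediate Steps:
b(U, z) = 1 + U (b(U, z) = U + 1 = 1 + U)
C(q, R) = 1 - 13*q + 2*R (C(q, R) = (q + R) + (-14*q + (1 + R)) = (R + q) + (1 + R - 14*q) = 1 - 13*q + 2*R)
C(P, -113) - 1*23735 = (1 - 13*(-21) + 2*(-113)) - 1*23735 = (1 + 273 - 226) - 23735 = 48 - 23735 = -23687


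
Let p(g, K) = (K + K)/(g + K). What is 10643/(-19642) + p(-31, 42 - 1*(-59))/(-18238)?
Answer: -34672092/63969785 ≈ -0.54201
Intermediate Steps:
p(g, K) = 2*K/(K + g) (p(g, K) = (2*K)/(K + g) = 2*K/(K + g))
10643/(-19642) + p(-31, 42 - 1*(-59))/(-18238) = 10643/(-19642) + (2*(42 - 1*(-59))/((42 - 1*(-59)) - 31))/(-18238) = 10643*(-1/19642) + (2*(42 + 59)/((42 + 59) - 31))*(-1/18238) = -10643/19642 + (2*101/(101 - 31))*(-1/18238) = -10643/19642 + (2*101/70)*(-1/18238) = -10643/19642 + (2*101*(1/70))*(-1/18238) = -10643/19642 + (101/35)*(-1/18238) = -10643/19642 - 101/638330 = -34672092/63969785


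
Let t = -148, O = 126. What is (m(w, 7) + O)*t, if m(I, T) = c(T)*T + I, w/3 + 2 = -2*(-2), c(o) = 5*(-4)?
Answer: 1184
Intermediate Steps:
c(o) = -20
w = 6 (w = -6 + 3*(-2*(-2)) = -6 + 3*4 = -6 + 12 = 6)
m(I, T) = I - 20*T (m(I, T) = -20*T + I = I - 20*T)
(m(w, 7) + O)*t = ((6 - 20*7) + 126)*(-148) = ((6 - 140) + 126)*(-148) = (-134 + 126)*(-148) = -8*(-148) = 1184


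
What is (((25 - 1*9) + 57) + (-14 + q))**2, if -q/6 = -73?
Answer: 247009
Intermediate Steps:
q = 438 (q = -6*(-73) = 438)
(((25 - 1*9) + 57) + (-14 + q))**2 = (((25 - 1*9) + 57) + (-14 + 438))**2 = (((25 - 9) + 57) + 424)**2 = ((16 + 57) + 424)**2 = (73 + 424)**2 = 497**2 = 247009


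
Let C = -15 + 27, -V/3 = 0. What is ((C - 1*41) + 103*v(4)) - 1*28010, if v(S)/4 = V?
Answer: -28039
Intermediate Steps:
V = 0 (V = -3*0 = 0)
v(S) = 0 (v(S) = 4*0 = 0)
C = 12
((C - 1*41) + 103*v(4)) - 1*28010 = ((12 - 1*41) + 103*0) - 1*28010 = ((12 - 41) + 0) - 28010 = (-29 + 0) - 28010 = -29 - 28010 = -28039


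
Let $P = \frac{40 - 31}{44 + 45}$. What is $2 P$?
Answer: $\frac{18}{89} \approx 0.20225$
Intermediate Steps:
$P = \frac{9}{89} \approx 0.10112$
$2 P = 2 \cdot \frac{9}{89} = \frac{18}{89}$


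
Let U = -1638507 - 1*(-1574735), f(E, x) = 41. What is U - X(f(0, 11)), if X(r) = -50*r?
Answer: -61722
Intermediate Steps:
U = -63772 (U = -1638507 + 1574735 = -63772)
U - X(f(0, 11)) = -63772 - (-50)*41 = -63772 - 1*(-2050) = -63772 + 2050 = -61722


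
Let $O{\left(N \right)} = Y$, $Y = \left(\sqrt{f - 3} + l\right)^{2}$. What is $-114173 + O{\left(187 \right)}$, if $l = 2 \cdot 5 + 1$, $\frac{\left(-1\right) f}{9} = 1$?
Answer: $-114064 + 44 i \sqrt{3} \approx -1.1406 \cdot 10^{5} + 76.21 i$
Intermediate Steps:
$f = -9$ ($f = \left(-9\right) 1 = -9$)
$l = 11$ ($l = 10 + 1 = 11$)
$Y = \left(11 + 2 i \sqrt{3}\right)^{2}$ ($Y = \left(\sqrt{-9 - 3} + 11\right)^{2} = \left(\sqrt{-12} + 11\right)^{2} = \left(2 i \sqrt{3} + 11\right)^{2} = \left(11 + 2 i \sqrt{3}\right)^{2} \approx 109.0 + 76.21 i$)
$O{\left(N \right)} = 109 + 44 i \sqrt{3}$
$-114173 + O{\left(187 \right)} = -114173 + \left(109 + 44 i \sqrt{3}\right) = -114064 + 44 i \sqrt{3}$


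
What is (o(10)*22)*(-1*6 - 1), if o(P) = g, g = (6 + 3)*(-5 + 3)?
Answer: 2772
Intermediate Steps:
g = -18 (g = 9*(-2) = -18)
o(P) = -18
(o(10)*22)*(-1*6 - 1) = (-18*22)*(-1*6 - 1) = -396*(-6 - 1) = -396*(-7) = 2772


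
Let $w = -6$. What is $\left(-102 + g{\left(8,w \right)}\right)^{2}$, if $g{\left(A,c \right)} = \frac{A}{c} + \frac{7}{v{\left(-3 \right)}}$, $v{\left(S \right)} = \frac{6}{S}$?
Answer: $\frac{410881}{36} \approx 11413.0$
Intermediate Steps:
$g{\left(A,c \right)} = - \frac{7}{2} + \frac{A}{c}$ ($g{\left(A,c \right)} = \frac{A}{c} + \frac{7}{6 \frac{1}{-3}} = \frac{A}{c} + \frac{7}{6 \left(- \frac{1}{3}\right)} = \frac{A}{c} + \frac{7}{-2} = \frac{A}{c} + 7 \left(- \frac{1}{2}\right) = \frac{A}{c} - \frac{7}{2} = - \frac{7}{2} + \frac{A}{c}$)
$\left(-102 + g{\left(8,w \right)}\right)^{2} = \left(-102 - \left(\frac{7}{2} - \frac{8}{-6}\right)\right)^{2} = \left(-102 + \left(- \frac{7}{2} + 8 \left(- \frac{1}{6}\right)\right)\right)^{2} = \left(-102 - \frac{29}{6}\right)^{2} = \left(- \frac{641}{6}\right)^{2} = \frac{410881}{36}$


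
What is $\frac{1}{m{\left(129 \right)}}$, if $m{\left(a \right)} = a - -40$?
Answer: $\frac{1}{169} \approx 0.0059172$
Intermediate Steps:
$m{\left(a \right)} = 40 + a$ ($m{\left(a \right)} = a + 40 = 40 + a$)
$\frac{1}{m{\left(129 \right)}} = \frac{1}{40 + 129} = \frac{1}{169}$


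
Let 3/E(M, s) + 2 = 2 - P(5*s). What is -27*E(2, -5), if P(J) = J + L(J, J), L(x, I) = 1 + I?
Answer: -81/49 ≈ -1.6531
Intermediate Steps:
P(J) = 1 + 2*J (P(J) = J + (1 + J) = 1 + 2*J)
E(M, s) = 3/(-1 - 10*s) (E(M, s) = 3/(-2 + (2 - (1 + 2*(5*s)))) = 3/(-2 + (2 - (1 + 10*s))) = 3/(-2 + (2 + (-1 - 10*s))) = 3/(-2 + (1 - 10*s)) = 3/(-1 - 10*s))
-27*E(2, -5) = -(-81)/(1 + 10*(-5)) = -(-81)/(1 - 50) = -(-81)/(-49) = -(-81)*(-1)/49 = -27*3/49 = -81/49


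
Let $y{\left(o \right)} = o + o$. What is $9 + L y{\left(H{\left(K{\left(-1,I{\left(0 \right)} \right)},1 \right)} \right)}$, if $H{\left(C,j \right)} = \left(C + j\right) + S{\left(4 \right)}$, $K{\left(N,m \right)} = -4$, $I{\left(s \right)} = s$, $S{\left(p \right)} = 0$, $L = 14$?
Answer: $-75$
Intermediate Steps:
$H{\left(C,j \right)} = C + j$ ($H{\left(C,j \right)} = \left(C + j\right) + 0 = C + j$)
$y{\left(o \right)} = 2 o$
$9 + L y{\left(H{\left(K{\left(-1,I{\left(0 \right)} \right)},1 \right)} \right)} = 9 + 14 \cdot 2 \left(-4 + 1\right) = 9 + 14 \cdot 2 \left(-3\right) = 9 + 14 \left(-6\right) = 9 - 84 = -75$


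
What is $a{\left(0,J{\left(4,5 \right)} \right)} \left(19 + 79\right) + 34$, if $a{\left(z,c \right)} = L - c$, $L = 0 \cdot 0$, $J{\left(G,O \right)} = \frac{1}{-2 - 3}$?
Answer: $\frac{268}{5} \approx 53.6$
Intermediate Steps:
$J{\left(G,O \right)} = - \frac{1}{5}$ ($J{\left(G,O \right)} = \frac{1}{-5} = - \frac{1}{5}$)
$L = 0$
$a{\left(z,c \right)} = - c$ ($a{\left(z,c \right)} = 0 - c = - c$)
$a{\left(0,J{\left(4,5 \right)} \right)} \left(19 + 79\right) + 34 = \left(-1\right) \left(- \frac{1}{5}\right) \left(19 + 79\right) + 34 = \frac{1}{5} \cdot 98 + 34 = \frac{98}{5} + 34 = \frac{268}{5}$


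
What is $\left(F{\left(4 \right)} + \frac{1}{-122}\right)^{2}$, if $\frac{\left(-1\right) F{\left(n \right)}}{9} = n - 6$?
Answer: $\frac{4818025}{14884} \approx 323.71$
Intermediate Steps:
$F{\left(n \right)} = 54 - 9 n$ ($F{\left(n \right)} = - 9 \left(n - 6\right) = - 9 \left(-6 + n\right) = 54 - 9 n$)
$\left(F{\left(4 \right)} + \frac{1}{-122}\right)^{2} = \left(\left(54 - 36\right) + \frac{1}{-122}\right)^{2} = \left(\left(54 - 36\right) - \frac{1}{122}\right)^{2} = \left(18 - \frac{1}{122}\right)^{2} = \left(\frac{2195}{122}\right)^{2} = \frac{4818025}{14884}$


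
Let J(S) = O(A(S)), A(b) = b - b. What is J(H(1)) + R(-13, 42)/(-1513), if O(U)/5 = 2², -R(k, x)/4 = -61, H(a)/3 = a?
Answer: 30016/1513 ≈ 19.839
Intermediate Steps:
H(a) = 3*a
A(b) = 0
R(k, x) = 244 (R(k, x) = -4*(-61) = 244)
O(U) = 20 (O(U) = 5*2² = 5*4 = 20)
J(S) = 20
J(H(1)) + R(-13, 42)/(-1513) = 20 + 244/(-1513) = 20 + 244*(-1/1513) = 20 - 244/1513 = 30016/1513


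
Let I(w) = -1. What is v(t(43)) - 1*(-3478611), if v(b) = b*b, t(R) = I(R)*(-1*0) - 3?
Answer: 3478620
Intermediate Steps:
t(R) = -3 (t(R) = -(-1)*0 - 3 = -1*0 - 3 = 0 - 3 = -3)
v(b) = b²
v(t(43)) - 1*(-3478611) = (-3)² - 1*(-3478611) = 9 + 3478611 = 3478620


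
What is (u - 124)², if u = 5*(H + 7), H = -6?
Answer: 14161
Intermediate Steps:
u = 5 (u = 5*(-6 + 7) = 5*1 = 5)
(u - 124)² = (5 - 124)² = (-119)² = 14161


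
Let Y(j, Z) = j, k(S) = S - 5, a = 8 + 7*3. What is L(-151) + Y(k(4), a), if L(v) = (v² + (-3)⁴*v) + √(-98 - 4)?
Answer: 10569 + I*√102 ≈ 10569.0 + 10.1*I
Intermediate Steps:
a = 29 (a = 8 + 21 = 29)
k(S) = -5 + S
L(v) = v² + 81*v + I*√102 (L(v) = (v² + 81*v) + √(-102) = (v² + 81*v) + I*√102 = v² + 81*v + I*√102)
L(-151) + Y(k(4), a) = ((-151)² + 81*(-151) + I*√102) + (-5 + 4) = (22801 - 12231 + I*√102) - 1 = (10570 + I*√102) - 1 = 10569 + I*√102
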